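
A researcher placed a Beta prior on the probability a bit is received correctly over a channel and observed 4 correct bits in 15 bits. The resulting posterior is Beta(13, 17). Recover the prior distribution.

A Beta(α, β) prior with s successes and f failures in binomial data gives a Beta(α+s, β+f) posterior.
So α = 13 − 4 = 9 and β = 17 − 11 = 6.

Beta(9, 6)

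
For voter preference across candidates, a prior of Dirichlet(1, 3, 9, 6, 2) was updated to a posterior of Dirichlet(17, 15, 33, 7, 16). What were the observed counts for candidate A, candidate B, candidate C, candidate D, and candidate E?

For a Dirichlet(α) prior with multinomial counts c, the posterior is Dirichlet(α + c) componentwise.
Counts are posterior − prior componentwise: 17−1=16, 15−3=12, 33−9=24, 7−6=1, 16−2=14.

counts (16, 12, 24, 1, 14)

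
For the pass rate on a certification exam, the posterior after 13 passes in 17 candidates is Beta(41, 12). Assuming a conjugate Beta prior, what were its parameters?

Beta(28, 8)

Under Beta–binomial conjugacy the posterior parameters are (a+s, b+f).
Subtract the data counts: 41−13=28, 12−4=8.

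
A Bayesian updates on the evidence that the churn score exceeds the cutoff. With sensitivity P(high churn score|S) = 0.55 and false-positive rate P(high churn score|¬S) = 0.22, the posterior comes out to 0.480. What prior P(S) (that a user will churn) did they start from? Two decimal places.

P(S) = 0.27

In odds form, posterior odds = prior odds × likelihood ratio, so prior odds = posterior odds ÷ LR.
Posterior odds = 0.480/(1−0.480) = 0.9231. LR = 0.55/0.22 = 2.5000.
Prior odds = 0.9231/2.5000 = 0.3692, so P(S) = 0.3692/(1+0.3692) ≈ 0.27.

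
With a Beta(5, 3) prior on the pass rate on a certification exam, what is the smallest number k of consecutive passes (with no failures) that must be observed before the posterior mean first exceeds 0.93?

k = 35

After k passes and 0 failures the posterior is Beta(5+k, 3), with mean (5+k)/(5+3+k).
Set (5+k)/(8+k) > 0.93 and solve: k > (0.93·8 − 5)/(1 − 0.93) = 34.857.
The smallest integer exceeding 34.857 is 35.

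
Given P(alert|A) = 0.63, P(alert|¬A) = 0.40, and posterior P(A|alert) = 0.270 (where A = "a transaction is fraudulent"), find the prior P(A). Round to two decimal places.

P(A) = 0.19

In odds form, posterior odds = prior odds × likelihood ratio, so prior odds = posterior odds ÷ LR.
Posterior odds = 0.270/(1−0.270) = 0.3699. LR = 0.63/0.40 = 1.5750.
Prior odds = 0.3699/1.5750 = 0.2349, so P(A) = 0.2349/(1+0.2349) ≈ 0.19.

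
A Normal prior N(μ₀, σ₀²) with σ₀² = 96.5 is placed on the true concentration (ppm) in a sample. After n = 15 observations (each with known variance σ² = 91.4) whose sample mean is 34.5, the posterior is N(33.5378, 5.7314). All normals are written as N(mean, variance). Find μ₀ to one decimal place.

With known observation variance, the Normal–Normal posterior has precision τ_n = τ₀ + n/σ² and mean μ_n = (τ₀μ₀ + (n/σ²)x̄)/τ_n.
Here τ₀ = 1/96.5 = 0.010363 and τ_data = 15/91.4 = 0.164114, so τ_n = 0.174477.
Rearranging for μ₀: μ₀ = (μ_n·τ_n − τ_data·x̄)/τ₀ = (33.5378·0.174477 − 0.164114·34.5) / 0.010363 = 0.189642/0.010363 ≈ 18.3.

μ₀ = 18.3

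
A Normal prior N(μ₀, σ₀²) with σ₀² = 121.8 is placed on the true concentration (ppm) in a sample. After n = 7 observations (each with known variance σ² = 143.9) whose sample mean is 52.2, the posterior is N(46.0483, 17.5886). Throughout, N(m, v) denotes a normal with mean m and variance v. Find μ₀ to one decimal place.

μ₀ = 9.6

With known observation variance, the Normal–Normal posterior has precision τ_n = τ₀ + n/σ² and mean μ_n = (τ₀μ₀ + (n/σ²)x̄)/τ_n.
Here τ₀ = 1/121.8 = 0.008210 and τ_data = 7/143.9 = 0.048645, so τ_n = 0.056855.
Rearranging for μ₀: μ₀ = (μ_n·τ_n − τ_data·x̄)/τ₀ = (46.0483·0.056855 − 0.048645·52.2) / 0.008210 = 0.078807/0.008210 ≈ 9.6.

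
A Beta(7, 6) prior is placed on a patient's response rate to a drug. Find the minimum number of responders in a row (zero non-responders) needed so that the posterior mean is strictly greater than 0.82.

After k responders and 0 non-responders the posterior is Beta(7+k, 6), with mean (7+k)/(7+6+k).
Set (7+k)/(13+k) > 0.82 and solve: k > (0.82·13 − 7)/(1 − 0.82) = 20.333.
The smallest integer exceeding 20.333 is 21, and checking k=21: (28)/(34) = 0.8235 > 0.82.

k = 21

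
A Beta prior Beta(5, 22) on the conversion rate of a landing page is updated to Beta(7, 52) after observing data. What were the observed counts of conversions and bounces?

2 conversions and 30 bounces

Beta is conjugate to the binomial likelihood: posterior = Beta(a+s, b+f).
So s = 7 − 5 = 2 and f = 52 − 22 = 30.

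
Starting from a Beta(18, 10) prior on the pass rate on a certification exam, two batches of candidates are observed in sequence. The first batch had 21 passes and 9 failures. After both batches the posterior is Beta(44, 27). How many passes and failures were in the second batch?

Because Beta–binomial updating is additive in the counts, the combined data contributed (α_post−α_prior, β_post−β_prior) successes and failures.
Total across both batches: 44−18=26 passes, 27−10=17 failures.
Subtract the first batch: 26−21=5 passes and 17−9=8 failures.

5 passes and 8 failures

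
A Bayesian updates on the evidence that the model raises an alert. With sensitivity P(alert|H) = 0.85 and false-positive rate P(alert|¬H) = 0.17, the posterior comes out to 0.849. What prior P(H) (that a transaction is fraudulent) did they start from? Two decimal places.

P(H) = 0.53

Bayes' rule in odds form gives O(H|E) = O(H)·[P(E|H)/P(E|¬H)], hence O(H) = O(H|E)/LR.
Posterior odds = 0.849/(1−0.849) = 5.6225. LR = 0.85/0.17 = 5.0000.
Prior odds = 5.6225/5.0000 = 1.1245, so P(H) = 1.1245/(1+1.1245) ≈ 0.53.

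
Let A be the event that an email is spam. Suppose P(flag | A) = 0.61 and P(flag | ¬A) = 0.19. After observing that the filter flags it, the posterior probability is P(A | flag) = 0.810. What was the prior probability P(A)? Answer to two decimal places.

In odds form, posterior odds = prior odds × likelihood ratio, so prior odds = posterior odds ÷ LR.
Posterior odds = 0.810/(1−0.810) = 4.2632. LR = 0.61/0.19 = 3.2105.
Prior odds = 4.2632/3.2105 = 1.3279, so P(A) = 1.3279/(1+1.3279) ≈ 0.57.

P(A) = 0.57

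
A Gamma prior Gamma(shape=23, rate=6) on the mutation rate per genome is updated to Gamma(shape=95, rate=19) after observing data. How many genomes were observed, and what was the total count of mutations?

A Gamma(α, β) prior (rate parametrization) on a Poisson rate with n observations summing to S gives posterior Gamma(α+S, β+n).
Matching: Σxᵢ = 95 − 23 = 72 and n = 19 − 6 = 13.

n = 13 genomes with total 72 mutations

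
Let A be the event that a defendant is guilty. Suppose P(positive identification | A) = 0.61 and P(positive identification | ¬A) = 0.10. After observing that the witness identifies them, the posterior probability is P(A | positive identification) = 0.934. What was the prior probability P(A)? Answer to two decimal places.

P(A) = 0.70

In odds form, posterior odds = prior odds × likelihood ratio, so prior odds = posterior odds ÷ LR.
Posterior odds = 0.934/(1−0.934) = 14.1515. LR = 0.61/0.10 = 6.1000.
Prior odds = 14.1515/6.1000 = 2.3199, so P(A) = 2.3199/(1+2.3199) ≈ 0.70.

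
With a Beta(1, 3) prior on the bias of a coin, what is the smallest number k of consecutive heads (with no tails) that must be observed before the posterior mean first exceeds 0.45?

After k heads and 0 tails the posterior is Beta(1+k, 3), with mean (1+k)/(1+3+k).
Set (1+k)/(4+k) > 0.45 and solve: k > (0.45·4 − 1)/(1 − 0.45) = 1.455.
The smallest integer exceeding 1.455 is 2.

k = 2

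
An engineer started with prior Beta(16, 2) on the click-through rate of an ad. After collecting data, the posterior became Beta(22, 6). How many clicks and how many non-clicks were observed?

Beta is conjugate to the binomial likelihood: posterior = Beta(α+s, β+f).
So s = 22 − 16 = 6 and f = 6 − 2 = 4.

6 clicks and 4 non-clicks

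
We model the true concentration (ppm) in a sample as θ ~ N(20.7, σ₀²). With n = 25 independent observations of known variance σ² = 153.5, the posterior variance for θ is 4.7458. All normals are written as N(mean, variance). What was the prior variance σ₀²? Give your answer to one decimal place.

σ₀² = 20.9

Posterior precision equals prior precision plus data precision: 1/σ_n² = 1/σ₀² + n/σ².
So 1/σ₀² = 1/4.7458 − 25/153.5 = 0.210713 − 0.162866 = 0.047847.
Hence σ₀² = 1/0.047847 ≈ 20.9.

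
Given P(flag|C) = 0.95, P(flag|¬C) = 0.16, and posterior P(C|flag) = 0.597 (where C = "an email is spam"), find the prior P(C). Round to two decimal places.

P(C) = 0.20

Bayes' rule in odds form gives O(C|E) = O(C)·[P(E|C)/P(E|¬C)], hence O(C) = O(C|E)/LR.
Posterior odds = 0.597/(1−0.597) = 1.4814. LR = 0.95/0.16 = 5.9375.
Prior odds = 1.4814/5.9375 = 0.2495, so P(C) = 0.2495/(1+0.2495) ≈ 0.20.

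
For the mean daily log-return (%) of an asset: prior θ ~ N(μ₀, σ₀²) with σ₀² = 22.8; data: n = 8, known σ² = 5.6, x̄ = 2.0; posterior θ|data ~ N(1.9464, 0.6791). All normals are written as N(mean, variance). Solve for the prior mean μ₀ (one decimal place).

μ₀ = 0.2

The posterior mean is a precision-weighted average: μ_n = (τ₀μ₀ + τ_data·x̄)/(τ₀+τ_data), with τ₀=1/σ₀² and τ_data=n/σ².
Here τ₀ = 1/22.8 = 0.043860 and τ_data = 8/5.6 = 1.428571, so τ_n = 1.472431.
Rearranging for μ₀: μ₀ = (μ_n·τ_n − τ_data·x̄)/τ₀ = (1.9464·1.472431 − 1.428571·2.0) / 0.043860 = 0.008798/0.043860 ≈ 0.2.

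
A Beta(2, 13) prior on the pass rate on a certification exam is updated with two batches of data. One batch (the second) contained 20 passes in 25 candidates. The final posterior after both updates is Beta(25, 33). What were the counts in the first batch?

Sequential conjugate updates are equivalent to a single update on the pooled data, so total successes = posterior α − prior α and total failures = posterior β − prior β.
Total across both batches: 25−2=23 passes, 33−13=20 failures.
Subtract the second batch: 23−20=3 passes and 20−5=15 failures.

3 passes and 15 failures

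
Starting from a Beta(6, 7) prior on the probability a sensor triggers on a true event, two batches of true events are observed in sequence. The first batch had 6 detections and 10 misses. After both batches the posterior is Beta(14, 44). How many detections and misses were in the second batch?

Sequential conjugate updates are equivalent to a single update on the pooled data, so total successes = posterior α − prior α and total failures = posterior β − prior β.
Total across both batches: 14−6=8 detections, 44−7=37 misses.
Subtract the first batch: 8−6=2 detections and 37−10=27 misses.

2 detections and 27 misses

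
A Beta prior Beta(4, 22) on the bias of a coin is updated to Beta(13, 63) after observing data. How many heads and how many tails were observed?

Under Beta–binomial conjugacy the posterior parameters are (α+s, β+f).
Match parameters: s=13−4=9, f=63−22=41.

9 heads and 41 tails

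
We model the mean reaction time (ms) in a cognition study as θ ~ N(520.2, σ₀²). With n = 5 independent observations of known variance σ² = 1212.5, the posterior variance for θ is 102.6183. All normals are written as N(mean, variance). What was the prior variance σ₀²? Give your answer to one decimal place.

Posterior precision equals prior precision plus data precision: 1/σ_n² = 1/σ₀² + n/σ².
So 1/σ₀² = 1/102.6183 − 5/1212.5 = 0.009745 − 0.004124 = 0.005621.
Hence σ₀² = 1/0.005621 ≈ 177.9.

σ₀² = 177.9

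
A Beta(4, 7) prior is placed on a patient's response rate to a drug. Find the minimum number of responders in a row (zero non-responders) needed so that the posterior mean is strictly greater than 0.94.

After k responders and 0 non-responders the posterior is Beta(4+k, 7), with mean (4+k)/(4+7+k).
Set (4+k)/(11+k) > 0.94 and solve: k > (0.94·11 − 4)/(1 − 0.94) = 105.667.
The smallest integer exceeding 105.667 is 106, and checking k=106: (110)/(117) = 0.9402 > 0.94.

k = 106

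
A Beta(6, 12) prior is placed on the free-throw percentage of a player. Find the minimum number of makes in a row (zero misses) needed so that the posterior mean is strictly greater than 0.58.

After k makes and 0 misses the posterior is Beta(6+k, 12), with mean (6+k)/(6+12+k).
Set (6+k)/(18+k) > 0.58 and solve: k > (0.58·18 − 6)/(1 − 0.58) = 10.571.
The smallest integer exceeding 10.571 is 11.

k = 11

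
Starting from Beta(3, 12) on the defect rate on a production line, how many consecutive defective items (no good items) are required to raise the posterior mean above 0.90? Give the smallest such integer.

k = 106

After k defective items and 0 good items the posterior is Beta(3+k, 12), with mean (3+k)/(3+12+k).
Set (3+k)/(15+k) > 0.90 and solve: k > (0.90·15 − 3)/(1 − 0.90) = 105.000.
The smallest integer exceeding 105.000 is 106, and checking k=106: (109)/(121) = 0.9008 > 0.90.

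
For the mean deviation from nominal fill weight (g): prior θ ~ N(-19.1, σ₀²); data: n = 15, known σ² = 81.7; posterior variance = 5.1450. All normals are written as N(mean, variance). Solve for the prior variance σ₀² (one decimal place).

Posterior precision equals prior precision plus data precision: 1/σ_n² = 1/σ₀² + n/σ².
So 1/σ₀² = 1/5.1450 − 15/81.7 = 0.194363 − 0.183599 = 0.010764.
Hence σ₀² = 1/0.010764 ≈ 92.9.

σ₀² = 92.9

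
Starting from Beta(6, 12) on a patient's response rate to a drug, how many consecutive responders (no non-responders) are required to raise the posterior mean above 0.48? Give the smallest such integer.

After k responders and 0 non-responders the posterior is Beta(6+k, 12), with mean (6+k)/(6+12+k).
Set (6+k)/(18+k) > 0.48 and solve: k > (0.48·18 − 6)/(1 − 0.48) = 5.077.
The smallest integer exceeding 5.077 is 6.

k = 6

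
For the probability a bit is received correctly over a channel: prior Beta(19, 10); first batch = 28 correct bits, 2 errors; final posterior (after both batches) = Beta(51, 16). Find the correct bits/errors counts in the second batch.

4 correct bits and 4 errors

Sequential conjugate updates are equivalent to a single update on the pooled data, so total successes = posterior α − prior α and total failures = posterior β − prior β.
Total across both batches: 51−19=32 correct bits, 16−10=6 errors.
Subtract the first batch: 32−28=4 correct bits and 6−2=4 errors.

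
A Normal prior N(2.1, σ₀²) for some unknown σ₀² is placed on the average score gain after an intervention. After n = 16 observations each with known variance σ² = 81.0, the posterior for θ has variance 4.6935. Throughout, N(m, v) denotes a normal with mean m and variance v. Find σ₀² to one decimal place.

σ₀² = 64.4

Posterior precision equals prior precision plus data precision: 1/σ_n² = 1/σ₀² + n/σ².
So 1/σ₀² = 1/4.6935 − 16/81.0 = 0.213061 − 0.197531 = 0.015530.
Hence σ₀² = 1/0.015530 ≈ 64.4.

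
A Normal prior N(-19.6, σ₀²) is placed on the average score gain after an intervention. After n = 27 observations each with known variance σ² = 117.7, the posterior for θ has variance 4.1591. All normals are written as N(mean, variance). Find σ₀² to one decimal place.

Posterior precision equals prior precision plus data precision: 1/σ_n² = 1/σ₀² + n/σ².
So 1/σ₀² = 1/4.1591 − 27/117.7 = 0.240437 − 0.229397 = 0.011040.
Hence σ₀² = 1/0.011040 ≈ 90.6.

σ₀² = 90.6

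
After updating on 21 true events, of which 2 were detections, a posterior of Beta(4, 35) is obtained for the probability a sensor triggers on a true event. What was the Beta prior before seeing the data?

Beta is conjugate to the binomial likelihood: posterior = Beta(a+s, b+f).
So a = 4 − 2 = 2 and b = 35 − 19 = 16.

Beta(2, 16)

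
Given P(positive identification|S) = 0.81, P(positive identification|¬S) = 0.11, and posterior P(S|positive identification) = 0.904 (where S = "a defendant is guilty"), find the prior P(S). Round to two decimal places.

P(S) = 0.56

Bayes' rule in odds form gives O(S|E) = O(S)·[P(E|S)/P(E|¬S)], hence O(S) = O(S|E)/LR.
Posterior odds = 0.904/(1−0.904) = 9.4167. LR = 0.81/0.11 = 7.3636.
Prior odds = 9.4167/7.3636 = 1.2788, so P(S) = 1.2788/(1+1.2788) ≈ 0.56.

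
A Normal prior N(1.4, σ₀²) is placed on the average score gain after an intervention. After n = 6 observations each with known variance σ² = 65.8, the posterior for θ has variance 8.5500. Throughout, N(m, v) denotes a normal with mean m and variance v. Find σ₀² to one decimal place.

Posterior precision equals prior precision plus data precision: 1/σ_n² = 1/σ₀² + n/σ².
So 1/σ₀² = 1/8.5500 − 6/65.8 = 0.116959 − 0.091185 = 0.025774.
Hence σ₀² = 1/0.025774 ≈ 38.8.

σ₀² = 38.8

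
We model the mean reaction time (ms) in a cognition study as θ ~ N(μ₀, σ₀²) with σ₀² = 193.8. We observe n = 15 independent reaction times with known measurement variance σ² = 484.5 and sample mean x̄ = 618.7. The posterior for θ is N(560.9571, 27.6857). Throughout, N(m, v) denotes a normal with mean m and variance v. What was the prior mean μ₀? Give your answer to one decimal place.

With known observation variance, the Normal–Normal posterior has precision τ_n = τ₀ + n/σ² and mean μ_n = (τ₀μ₀ + (n/σ²)x̄)/τ_n.
Here τ₀ = 1/193.8 = 0.005160 and τ_data = 15/484.5 = 0.030960, so τ_n = 0.036120.
Rearranging for μ₀: μ₀ = (μ_n·τ_n − τ_data·x̄)/τ₀ = (560.9571·0.036120 − 0.030960·618.7) / 0.005160 = 1.106818/0.005160 ≈ 214.5.

μ₀ = 214.5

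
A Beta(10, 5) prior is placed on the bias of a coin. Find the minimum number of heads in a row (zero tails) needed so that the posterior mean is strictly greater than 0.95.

k = 86

After k heads and 0 tails the posterior is Beta(10+k, 5), with mean (10+k)/(10+5+k).
Set (10+k)/(15+k) > 0.95 and solve: k > (0.95·15 − 10)/(1 − 0.95) = 85.000.
The smallest integer exceeding 85.000 is 86, and checking k=86: (96)/(101) = 0.9505 > 0.95.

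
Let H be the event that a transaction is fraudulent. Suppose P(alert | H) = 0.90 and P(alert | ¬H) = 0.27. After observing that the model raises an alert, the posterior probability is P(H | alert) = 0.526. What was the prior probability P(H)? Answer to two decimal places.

P(H) = 0.25

In odds form, posterior odds = prior odds × likelihood ratio, so prior odds = posterior odds ÷ LR.
Posterior odds = 0.526/(1−0.526) = 1.1097. LR = 0.90/0.27 = 3.3333.
Prior odds = 1.1097/3.3333 = 0.3329, so P(H) = 0.3329/(1+0.3329) ≈ 0.25.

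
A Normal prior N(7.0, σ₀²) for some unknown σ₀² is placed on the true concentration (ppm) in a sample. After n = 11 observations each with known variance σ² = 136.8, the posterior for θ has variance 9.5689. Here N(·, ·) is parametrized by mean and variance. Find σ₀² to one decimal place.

Posterior precision equals prior precision plus data precision: 1/σ_n² = 1/σ₀² + n/σ².
So 1/σ₀² = 1/9.5689 − 11/136.8 = 0.104505 − 0.080409 = 0.024096.
Hence σ₀² = 1/0.024096 ≈ 41.5.

σ₀² = 41.5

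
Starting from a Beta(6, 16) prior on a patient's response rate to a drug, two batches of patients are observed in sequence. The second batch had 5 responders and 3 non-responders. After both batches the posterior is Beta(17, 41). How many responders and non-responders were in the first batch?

6 responders and 22 non-responders

Sequential conjugate updates are equivalent to a single update on the pooled data, so total successes = posterior α − prior α and total failures = posterior β − prior β.
Total across both batches: 17−6=11 responders, 41−16=25 non-responders.
Subtract the second batch: 11−5=6 responders and 25−3=22 non-responders.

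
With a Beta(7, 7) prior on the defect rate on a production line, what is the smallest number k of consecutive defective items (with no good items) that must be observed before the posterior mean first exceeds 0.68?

After k defective items and 0 good items the posterior is Beta(7+k, 7), with mean (7+k)/(7+7+k).
Set (7+k)/(14+k) > 0.68 and solve: k > (0.68·14 − 7)/(1 − 0.68) = 7.875.
The smallest integer exceeding 7.875 is 8.

k = 8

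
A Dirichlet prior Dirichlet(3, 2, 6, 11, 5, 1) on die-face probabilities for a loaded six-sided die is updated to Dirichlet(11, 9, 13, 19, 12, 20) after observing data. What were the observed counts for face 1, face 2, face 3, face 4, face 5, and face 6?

For a Dirichlet(α) prior with multinomial counts c, the posterior is Dirichlet(α + c) componentwise.
Counts are posterior − prior componentwise: 11−3=8, 9−2=7, 13−6=7, 19−11=8, 12−5=7, 20−1=19.

counts (8, 7, 7, 8, 7, 19)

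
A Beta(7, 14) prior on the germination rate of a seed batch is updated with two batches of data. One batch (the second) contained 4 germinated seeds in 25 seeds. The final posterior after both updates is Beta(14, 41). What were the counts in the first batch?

Sequential conjugate updates are equivalent to a single update on the pooled data, so total successes = posterior α − prior α and total failures = posterior β − prior β.
Total across both batches: 14−7=7 germinated seeds, 41−14=27 non-germinating seeds.
Subtract the second batch: 7−4=3 germinated seeds and 27−21=6 non-germinating seeds.

3 germinated seeds and 6 non-germinating seeds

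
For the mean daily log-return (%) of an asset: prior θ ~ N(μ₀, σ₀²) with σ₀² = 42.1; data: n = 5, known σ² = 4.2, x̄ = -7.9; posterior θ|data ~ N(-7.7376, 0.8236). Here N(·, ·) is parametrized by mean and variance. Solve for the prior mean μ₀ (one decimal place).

With known observation variance, the Normal–Normal posterior has precision τ_n = τ₀ + n/σ² and mean μ_n = (τ₀μ₀ + (n/σ²)x̄)/τ_n.
Here τ₀ = 1/42.1 = 0.023753 and τ_data = 5/4.2 = 1.190476, so τ_n = 1.214229.
Rearranging for μ₀: μ₀ = (μ_n·τ_n − τ_data·x̄)/τ₀ = (-7.7376·1.214229 − 1.190476·-7.9) / 0.023753 = 0.009542/0.023753 ≈ 0.4.

μ₀ = 0.4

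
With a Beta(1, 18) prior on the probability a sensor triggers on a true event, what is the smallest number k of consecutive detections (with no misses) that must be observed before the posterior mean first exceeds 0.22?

After k detections and 0 misses the posterior is Beta(1+k, 18), with mean (1+k)/(1+18+k).
Set (1+k)/(19+k) > 0.22 and solve: k > (0.22·19 − 1)/(1 − 0.22) = 4.077.
The smallest integer exceeding 4.077 is 5.

k = 5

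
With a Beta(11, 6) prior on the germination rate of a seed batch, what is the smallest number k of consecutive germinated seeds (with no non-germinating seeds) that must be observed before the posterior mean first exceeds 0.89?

k = 38

After k germinated seeds and 0 non-germinating seeds the posterior is Beta(11+k, 6), with mean (11+k)/(11+6+k).
Set (11+k)/(17+k) > 0.89 and solve: k > (0.89·17 − 11)/(1 − 0.89) = 37.545.
The smallest integer exceeding 37.545 is 38.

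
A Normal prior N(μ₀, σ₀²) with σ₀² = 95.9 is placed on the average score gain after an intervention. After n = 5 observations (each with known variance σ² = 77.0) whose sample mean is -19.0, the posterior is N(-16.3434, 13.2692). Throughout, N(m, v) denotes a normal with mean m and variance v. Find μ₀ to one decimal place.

μ₀ = 0.2

The posterior mean is a precision-weighted average: μ_n = (τ₀μ₀ + τ_data·x̄)/(τ₀+τ_data), with τ₀=1/σ₀² and τ_data=n/σ².
Here τ₀ = 1/95.9 = 0.010428 and τ_data = 5/77.0 = 0.064935, so τ_n = 0.075363.
Rearranging for μ₀: μ₀ = (μ_n·τ_n − τ_data·x̄)/τ₀ = (-16.3434·0.075363 − 0.064935·-19.0) / 0.010428 = 0.002077/0.010428 ≈ 0.2.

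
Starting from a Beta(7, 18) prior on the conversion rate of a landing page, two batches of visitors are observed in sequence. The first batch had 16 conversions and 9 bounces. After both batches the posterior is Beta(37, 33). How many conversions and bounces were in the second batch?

14 conversions and 6 bounces

Because Beta–binomial updating is additive in the counts, the combined data contributed (α_post−α_prior, β_post−β_prior) successes and failures.
Total across both batches: 37−7=30 conversions, 33−18=15 bounces.
Subtract the first batch: 30−16=14 conversions and 15−9=6 bounces.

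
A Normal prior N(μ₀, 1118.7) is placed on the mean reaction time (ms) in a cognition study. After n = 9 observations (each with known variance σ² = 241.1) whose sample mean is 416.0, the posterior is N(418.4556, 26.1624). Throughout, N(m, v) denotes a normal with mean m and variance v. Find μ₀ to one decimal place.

μ₀ = 521.0

With known observation variance, the Normal–Normal posterior has precision τ_n = τ₀ + n/σ² and mean μ_n = (τ₀μ₀ + (n/σ²)x̄)/τ_n.
Here τ₀ = 1/1118.7 = 0.000894 and τ_data = 9/241.1 = 0.037329, so τ_n = 0.038223.
Rearranging for μ₀: μ₀ = (μ_n·τ_n − τ_data·x̄)/τ₀ = (418.4556·0.038223 − 0.037329·416.0) / 0.000894 = 0.465764/0.000894 ≈ 521.0.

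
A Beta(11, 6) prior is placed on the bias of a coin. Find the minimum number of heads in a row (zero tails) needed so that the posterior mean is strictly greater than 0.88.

After k heads and 0 tails the posterior is Beta(11+k, 6), with mean (11+k)/(11+6+k).
Set (11+k)/(17+k) > 0.88 and solve: k > (0.88·17 − 11)/(1 − 0.88) = 33.000.
The smallest integer exceeding 33.000 is 34.

k = 34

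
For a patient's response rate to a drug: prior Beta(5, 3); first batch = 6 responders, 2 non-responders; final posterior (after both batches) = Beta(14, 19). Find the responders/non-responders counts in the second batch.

3 responders and 14 non-responders

Sequential conjugate updates are equivalent to a single update on the pooled data, so total successes = posterior α − prior α and total failures = posterior β − prior β.
Total across both batches: 14−5=9 responders, 19−3=16 non-responders.
Subtract the first batch: 9−6=3 responders and 16−2=14 non-responders.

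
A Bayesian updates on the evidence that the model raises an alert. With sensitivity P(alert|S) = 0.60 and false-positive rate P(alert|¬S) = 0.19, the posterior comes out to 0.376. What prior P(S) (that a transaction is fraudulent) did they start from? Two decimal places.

Bayes' rule in odds form gives O(S|E) = O(S)·[P(E|S)/P(E|¬S)], hence O(S) = O(S|E)/LR.
Posterior odds = 0.376/(1−0.376) = 0.6026. LR = 0.60/0.19 = 3.1579.
Prior odds = 0.6026/3.1579 = 0.1908, so P(S) = 0.1908/(1+0.1908) ≈ 0.16.

P(S) = 0.16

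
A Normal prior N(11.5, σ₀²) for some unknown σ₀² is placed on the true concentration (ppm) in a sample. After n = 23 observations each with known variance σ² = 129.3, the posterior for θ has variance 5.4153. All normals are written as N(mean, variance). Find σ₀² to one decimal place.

σ₀² = 147.5

Posterior precision equals prior precision plus data precision: 1/σ_n² = 1/σ₀² + n/σ².
So 1/σ₀² = 1/5.4153 − 23/129.3 = 0.184662 − 0.177881 = 0.006781.
Hence σ₀² = 1/0.006781 ≈ 147.5.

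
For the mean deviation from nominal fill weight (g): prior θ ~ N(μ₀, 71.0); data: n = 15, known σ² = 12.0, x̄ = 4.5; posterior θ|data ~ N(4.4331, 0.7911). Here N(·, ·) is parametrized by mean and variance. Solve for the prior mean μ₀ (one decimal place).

μ₀ = -1.5

The posterior mean is a precision-weighted average: μ_n = (τ₀μ₀ + τ_data·x̄)/(τ₀+τ_data), with τ₀=1/σ₀² and τ_data=n/σ².
Here τ₀ = 1/71.0 = 0.014085 and τ_data = 15/12.0 = 1.250000, so τ_n = 1.264085.
Rearranging for μ₀: μ₀ = (μ_n·τ_n − τ_data·x̄)/τ₀ = (4.4331·1.264085 − 1.250000·4.5) / 0.014085 = -0.021185/0.014085 ≈ -1.5.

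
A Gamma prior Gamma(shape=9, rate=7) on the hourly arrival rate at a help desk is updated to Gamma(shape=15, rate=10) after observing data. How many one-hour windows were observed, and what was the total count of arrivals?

A Gamma(α, β) prior (rate parametrization) on a Poisson rate with n observations summing to S gives posterior Gamma(α+S, β+n).
Matching: Σxᵢ = 15 − 9 = 6 and n = 10 − 7 = 3.

n = 3 one-hour windows with total 6 arrivals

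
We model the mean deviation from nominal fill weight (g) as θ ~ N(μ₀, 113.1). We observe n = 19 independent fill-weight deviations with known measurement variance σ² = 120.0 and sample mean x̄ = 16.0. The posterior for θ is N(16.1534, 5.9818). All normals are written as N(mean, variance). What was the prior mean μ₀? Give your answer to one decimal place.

μ₀ = 18.9

With known observation variance, the Normal–Normal posterior has precision τ_n = τ₀ + n/σ² and mean μ_n = (τ₀μ₀ + (n/σ²)x̄)/τ_n.
Here τ₀ = 1/113.1 = 0.008842 and τ_data = 19/120.0 = 0.158333, so τ_n = 0.167175.
Rearranging for μ₀: μ₀ = (μ_n·τ_n − τ_data·x̄)/τ₀ = (16.1534·0.167175 − 0.158333·16.0) / 0.008842 = 0.167117/0.008842 ≈ 18.9.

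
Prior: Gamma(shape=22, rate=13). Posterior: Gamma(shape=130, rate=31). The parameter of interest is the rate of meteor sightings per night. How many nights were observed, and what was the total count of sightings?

Gamma–Poisson conjugacy: posterior shape = α + Σxᵢ, posterior rate = β + n.
Matching: Σxᵢ = 130 − 22 = 108 and n = 31 − 13 = 18.

n = 18 nights with total 108 sightings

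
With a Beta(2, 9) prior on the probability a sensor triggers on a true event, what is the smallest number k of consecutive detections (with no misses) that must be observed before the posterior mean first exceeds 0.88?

After k detections and 0 misses the posterior is Beta(2+k, 9), with mean (2+k)/(2+9+k).
Set (2+k)/(11+k) > 0.88 and solve: k > (0.88·11 − 2)/(1 − 0.88) = 64.000.
The smallest integer exceeding 64.000 is 65.

k = 65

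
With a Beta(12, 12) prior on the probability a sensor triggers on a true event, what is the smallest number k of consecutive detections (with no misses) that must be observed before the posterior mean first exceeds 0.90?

After k detections and 0 misses the posterior is Beta(12+k, 12), with mean (12+k)/(12+12+k).
Set (12+k)/(24+k) > 0.90 and solve: k > (0.90·24 − 12)/(1 − 0.90) = 96.000.
The smallest integer exceeding 96.000 is 97.

k = 97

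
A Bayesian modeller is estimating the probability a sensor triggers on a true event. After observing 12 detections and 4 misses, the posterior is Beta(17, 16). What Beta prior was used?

Beta(5, 12)

Under Beta–binomial conjugacy the posterior parameters are (α+s, β+f).
Subtract the data counts: 17−12=5, 16−4=12.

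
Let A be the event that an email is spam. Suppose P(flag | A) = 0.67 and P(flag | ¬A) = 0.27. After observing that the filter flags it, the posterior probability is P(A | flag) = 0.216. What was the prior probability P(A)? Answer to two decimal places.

P(A) = 0.10

In odds form, posterior odds = prior odds × likelihood ratio, so prior odds = posterior odds ÷ LR.
Posterior odds = 0.216/(1−0.216) = 0.2755. LR = 0.67/0.27 = 2.4815.
Prior odds = 0.2755/2.4815 = 0.1110, so P(A) = 0.1110/(1+0.1110) ≈ 0.10.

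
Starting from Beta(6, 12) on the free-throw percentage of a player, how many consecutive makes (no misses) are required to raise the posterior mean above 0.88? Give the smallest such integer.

After k makes and 0 misses the posterior is Beta(6+k, 12), with mean (6+k)/(6+12+k).
Set (6+k)/(18+k) > 0.88 and solve: k > (0.88·18 − 6)/(1 − 0.88) = 82.000.
The smallest integer exceeding 82.000 is 83.

k = 83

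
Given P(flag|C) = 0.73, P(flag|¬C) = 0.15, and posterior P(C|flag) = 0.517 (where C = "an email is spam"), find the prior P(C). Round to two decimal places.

P(C) = 0.18

Bayes' rule in odds form gives O(C|E) = O(C)·[P(E|C)/P(E|¬C)], hence O(C) = O(C|E)/LR.
Posterior odds = 0.517/(1−0.517) = 1.0704. LR = 0.73/0.15 = 4.8667.
Prior odds = 1.0704/4.8667 = 0.2199, so P(C) = 0.2199/(1+0.2199) ≈ 0.18.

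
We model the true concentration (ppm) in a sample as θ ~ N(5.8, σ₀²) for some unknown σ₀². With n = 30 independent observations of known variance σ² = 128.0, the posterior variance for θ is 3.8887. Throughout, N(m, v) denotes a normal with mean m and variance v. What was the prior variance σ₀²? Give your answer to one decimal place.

σ₀² = 43.9

Posterior precision equals prior precision plus data precision: 1/σ_n² = 1/σ₀² + n/σ².
So 1/σ₀² = 1/3.8887 − 30/128.0 = 0.257155 − 0.234375 = 0.022780.
Hence σ₀² = 1/0.022780 ≈ 43.9.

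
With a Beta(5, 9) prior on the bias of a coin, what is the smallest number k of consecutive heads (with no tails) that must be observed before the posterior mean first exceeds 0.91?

After k heads and 0 tails the posterior is Beta(5+k, 9), with mean (5+k)/(5+9+k).
Set (5+k)/(14+k) > 0.91 and solve: k > (0.91·14 − 5)/(1 − 0.91) = 86.000.
The smallest integer exceeding 86.000 is 87, and checking k=87: (92)/(101) = 0.9109 > 0.91.

k = 87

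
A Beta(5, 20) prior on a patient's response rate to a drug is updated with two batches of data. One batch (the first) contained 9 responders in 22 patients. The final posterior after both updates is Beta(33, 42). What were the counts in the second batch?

19 responders and 9 non-responders

Sequential conjugate updates are equivalent to a single update on the pooled data, so total successes = posterior α − prior α and total failures = posterior β − prior β.
Total across both batches: 33−5=28 responders, 42−20=22 non-responders.
Subtract the first batch: 28−9=19 responders and 22−13=9 non-responders.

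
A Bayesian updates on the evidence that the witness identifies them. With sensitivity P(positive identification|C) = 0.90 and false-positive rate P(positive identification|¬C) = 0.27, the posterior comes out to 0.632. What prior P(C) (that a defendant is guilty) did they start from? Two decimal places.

P(C) = 0.34

In odds form, posterior odds = prior odds × likelihood ratio, so prior odds = posterior odds ÷ LR.
Posterior odds = 0.632/(1−0.632) = 1.7174. LR = 0.90/0.27 = 3.3333.
Prior odds = 1.7174/3.3333 = 0.5152, so P(C) = 0.5152/(1+0.5152) ≈ 0.34.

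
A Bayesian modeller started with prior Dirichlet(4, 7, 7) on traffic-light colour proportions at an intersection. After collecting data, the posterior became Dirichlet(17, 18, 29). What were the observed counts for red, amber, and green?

counts (13, 11, 22)

For a Dirichlet(α) prior with multinomial counts c, the posterior is Dirichlet(α + c) componentwise.
Counts are posterior − prior componentwise: 17−4=13, 18−7=11, 29−7=22.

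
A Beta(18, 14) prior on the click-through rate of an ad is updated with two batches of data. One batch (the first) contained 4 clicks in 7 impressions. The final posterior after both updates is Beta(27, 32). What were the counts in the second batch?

5 clicks and 15 non-clicks

Because Beta–binomial updating is additive in the counts, the combined data contributed (α_post−α_prior, β_post−β_prior) successes and failures.
Total across both batches: 27−18=9 clicks, 32−14=18 non-clicks.
Subtract the first batch: 9−4=5 clicks and 18−3=15 non-clicks.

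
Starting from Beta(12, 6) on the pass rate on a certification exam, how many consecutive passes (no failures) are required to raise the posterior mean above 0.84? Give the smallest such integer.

After k passes and 0 failures the posterior is Beta(12+k, 6), with mean (12+k)/(12+6+k).
Set (12+k)/(18+k) > 0.84 and solve: k > (0.84·18 − 12)/(1 − 0.84) = 19.500.
The smallest integer exceeding 19.500 is 20, and checking k=20: (32)/(38) = 0.8421 > 0.84.

k = 20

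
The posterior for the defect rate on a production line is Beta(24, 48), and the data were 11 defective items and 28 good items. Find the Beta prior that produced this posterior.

Under Beta–binomial conjugacy the posterior parameters are (α+s, β+f).
So α = 24 − 11 = 13 and β = 48 − 28 = 20.

Beta(13, 20)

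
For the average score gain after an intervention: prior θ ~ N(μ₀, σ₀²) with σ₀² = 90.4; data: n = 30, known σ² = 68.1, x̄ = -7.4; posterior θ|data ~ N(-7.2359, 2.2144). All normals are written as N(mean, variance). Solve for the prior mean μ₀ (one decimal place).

With known observation variance, the Normal–Normal posterior has precision τ_n = τ₀ + n/σ² and mean μ_n = (τ₀μ₀ + (n/σ²)x̄)/τ_n.
Here τ₀ = 1/90.4 = 0.011062 and τ_data = 30/68.1 = 0.440529, so τ_n = 0.451591.
Rearranging for μ₀: μ₀ = (μ_n·τ_n − τ_data·x̄)/τ₀ = (-7.2359·0.451591 − 0.440529·-7.4) / 0.011062 = -0.007753/0.011062 ≈ -0.7.

μ₀ = -0.7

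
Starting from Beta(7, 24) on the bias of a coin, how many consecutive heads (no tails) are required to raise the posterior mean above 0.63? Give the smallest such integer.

k = 34

After k heads and 0 tails the posterior is Beta(7+k, 24), with mean (7+k)/(7+24+k).
Set (7+k)/(31+k) > 0.63 and solve: k > (0.63·31 − 7)/(1 − 0.63) = 33.865.
The smallest integer exceeding 33.865 is 34, and checking k=34: (41)/(65) = 0.6308 > 0.63.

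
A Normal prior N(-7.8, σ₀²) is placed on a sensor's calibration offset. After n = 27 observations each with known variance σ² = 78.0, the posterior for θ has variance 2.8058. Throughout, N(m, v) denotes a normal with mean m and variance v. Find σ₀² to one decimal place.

σ₀² = 97.6

For the Normal–Normal model with known σ², precisions add: τ_n = τ₀ + n/σ².
So 1/σ₀² = 1/2.8058 − 27/78.0 = 0.356405 − 0.346154 = 0.010251.
Hence σ₀² = 1/0.010251 ≈ 97.6.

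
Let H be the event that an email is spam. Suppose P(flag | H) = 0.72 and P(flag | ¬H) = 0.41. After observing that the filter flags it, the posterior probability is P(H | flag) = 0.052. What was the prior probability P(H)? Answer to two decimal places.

P(H) = 0.03

In odds form, posterior odds = prior odds × likelihood ratio, so prior odds = posterior odds ÷ LR.
Posterior odds = 0.052/(1−0.052) = 0.0549. LR = 0.72/0.41 = 1.7561.
Prior odds = 0.0549/1.7561 = 0.0313, so P(H) = 0.0313/(1+0.0313) ≈ 0.03.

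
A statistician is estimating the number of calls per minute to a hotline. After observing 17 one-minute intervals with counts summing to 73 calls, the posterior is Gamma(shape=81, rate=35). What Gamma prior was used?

A Gamma(α, β) prior (rate parametrization) on a Poisson rate with n observations summing to S gives posterior Gamma(α+S, β+n).
So α = 81 − 73 = 8 and β = 35 − 17 = 18.

Gamma(shape=8, rate=18)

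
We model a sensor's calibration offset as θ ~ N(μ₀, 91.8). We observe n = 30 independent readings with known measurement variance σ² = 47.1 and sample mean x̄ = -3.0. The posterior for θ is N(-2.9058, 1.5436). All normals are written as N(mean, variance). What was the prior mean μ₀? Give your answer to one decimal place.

μ₀ = 2.6

With known observation variance, the Normal–Normal posterior has precision τ_n = τ₀ + n/σ² and mean μ_n = (τ₀μ₀ + (n/σ²)x̄)/τ_n.
Here τ₀ = 1/91.8 = 0.010893 and τ_data = 30/47.1 = 0.636943, so τ_n = 0.647836.
Rearranging for μ₀: μ₀ = (μ_n·τ_n − τ_data·x̄)/τ₀ = (-2.9058·0.647836 − 0.636943·-3.0) / 0.010893 = 0.028347/0.010893 ≈ 2.6.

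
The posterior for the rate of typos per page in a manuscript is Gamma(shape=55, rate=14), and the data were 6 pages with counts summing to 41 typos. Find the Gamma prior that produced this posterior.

A Gamma(α, β) prior (rate parametrization) on a Poisson rate with n observations summing to S gives posterior Gamma(α+S, β+n).
So α = 55 − 41 = 14 and β = 14 − 6 = 8.

Gamma(shape=14, rate=8)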